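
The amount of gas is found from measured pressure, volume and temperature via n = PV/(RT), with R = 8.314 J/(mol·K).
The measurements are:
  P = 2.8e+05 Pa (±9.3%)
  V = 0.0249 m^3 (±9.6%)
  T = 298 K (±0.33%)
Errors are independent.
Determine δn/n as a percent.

13.4%

n is a product of powers, so relative uncertainties combine in quadrature:
  (1·δP/P)² = (1×0.0930)² = 0.00865;  (1·δV/V)² = (1×0.0960)² = 0.00922;  (-1·δT/T)² = (-1×0.00330)² = 1.09e-05
δn/n = √(0.0179) = 0.134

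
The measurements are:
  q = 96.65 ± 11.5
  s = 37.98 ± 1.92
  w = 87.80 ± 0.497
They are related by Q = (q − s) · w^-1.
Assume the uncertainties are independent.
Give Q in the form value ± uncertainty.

0.6682 ± 0.133

Let u = q − s = 58.67. δu = √(δq² + δs²) = √(132 + 3.69) = 11.7, so δu/u = 0.199.
Q is then a monomial in u, w:
δQ/Q = √((δu/u)² + (-1·δw/w)²) = √(0.0395 + 3.2e-05) = 0.199
Q = 0.6682, so δQ = 0.199 × 0.6682 = 0.133.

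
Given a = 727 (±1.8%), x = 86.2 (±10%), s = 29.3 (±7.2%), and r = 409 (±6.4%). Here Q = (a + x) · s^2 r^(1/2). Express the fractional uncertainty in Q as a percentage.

14.9%

Let u = a + x = 813. δu = √(δa² + δx²) = √(171 + 74.3) = 15.7, so δu/u = 0.0193.
Q is then a monomial in u, s, r:
δQ/Q = √((δu/u)² + (2·δs/s)² + (½·δr/r)²) = √(0.000371 + 0.0207 + 0.00102) = 0.149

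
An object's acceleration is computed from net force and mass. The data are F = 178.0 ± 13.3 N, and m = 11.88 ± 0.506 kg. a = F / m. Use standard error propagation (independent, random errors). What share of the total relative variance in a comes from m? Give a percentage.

24.5%

(δa/a)² = (1·δF/F)² + (-1·δm/m)²
  F term: (1×0.0747)² = 0.00558
  m term: (-1×0.0426)² = 0.00181
Total = 0.00740. Share from m = 0.00181/0.00740 = 0.245.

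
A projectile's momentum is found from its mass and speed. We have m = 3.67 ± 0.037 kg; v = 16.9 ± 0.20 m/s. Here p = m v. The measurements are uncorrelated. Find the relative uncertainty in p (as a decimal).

0.0155

Each factor contributes (exponent × relative error)² to (δp/p)²:
  (1·δm/m)² = (1×0.0101)² = 0.000102;  (1·δv/v)² = (1×0.0118)² = 0.000140
δp/p = √(0.000242) = 0.0155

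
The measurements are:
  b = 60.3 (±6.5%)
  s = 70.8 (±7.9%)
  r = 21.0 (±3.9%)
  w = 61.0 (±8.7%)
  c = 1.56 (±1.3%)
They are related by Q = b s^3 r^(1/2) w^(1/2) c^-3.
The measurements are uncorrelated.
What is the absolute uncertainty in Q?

Relative error in a monomial: (δQ/Q)² = Σ (nᵢ · δxᵢ/xᵢ)².
  (1·δb/b)² = (1×0.0650)² = 0.00423;  (3·δs/s)² = (3×0.0790)² = 0.0562;  (½·δr/r)² = (0.5×0.0390)² = 0.000380;  (½·δw/w)² = (0.5×0.0870)² = 0.00189;  (-3·δc/c)² = (-3×0.0130)² = 0.00152
δQ/Q = √(0.0642) = 0.253
Q = 2.02e+08, so δQ = 0.253 × 2.02e+08 = 5.11e+07.

5.11e+07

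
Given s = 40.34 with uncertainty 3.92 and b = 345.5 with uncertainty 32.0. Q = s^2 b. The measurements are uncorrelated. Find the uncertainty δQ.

Relative error in a monomial: (δQ/Q)² = Σ (nᵢ · δxᵢ/xᵢ)².
  (2·δs/s)² = (2×0.0972)² = 0.0378;  (1·δb/b)² = (1×0.0926)² = 0.00858
δQ/Q = √(0.0463) = 0.215
Q = 562200, so δQ = 0.215 × 562200 = 1.21e+05.

1.21e+05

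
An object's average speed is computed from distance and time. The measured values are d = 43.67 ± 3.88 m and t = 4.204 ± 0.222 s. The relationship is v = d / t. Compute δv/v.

0.103

Relative error in a monomial: (δv/v)² = Σ (nᵢ · δxᵢ/xᵢ)².
  (1·δd/d)² = (1×0.0888)² = 0.00789;  (-1·δt/t)² = (-1×0.0528)² = 0.00279
δv/v = √(0.0107) = 0.103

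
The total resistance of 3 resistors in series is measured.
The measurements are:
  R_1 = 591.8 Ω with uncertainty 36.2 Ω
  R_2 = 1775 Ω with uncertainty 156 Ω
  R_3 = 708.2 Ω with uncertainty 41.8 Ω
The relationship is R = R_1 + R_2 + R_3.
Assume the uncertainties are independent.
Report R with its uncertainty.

Sums and differences: (δR)² = Σ (cᵢ δxᵢ)².
  (δR_1)² = 1310;  (δR_2)² = 24300;  (δR_3)² = 1750
δR = √(27400) = 166 Ω
R = 3075 Ω.

3075 ± 166 Ω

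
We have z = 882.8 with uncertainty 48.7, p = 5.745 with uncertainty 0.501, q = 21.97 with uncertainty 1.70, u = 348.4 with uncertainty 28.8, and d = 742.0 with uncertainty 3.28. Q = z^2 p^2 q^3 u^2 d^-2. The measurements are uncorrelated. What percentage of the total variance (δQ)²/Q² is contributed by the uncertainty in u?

22.1%

(δQ/Q)² = (2·δz/z)² + (2·δp/p)² + (3·δq/q)² + (2·δu/u)² + (-2·δd/d)²
  z term: (2×0.0552)² = 0.0122
  p term: (2×0.0872)² = 0.0304
  q term: (3×0.0774)² = 0.0539
  u term: (2×0.0827)² = 0.0273
  d term: (-2×0.00442)² = 7.82e-05
Total = 0.124. Share from u = 0.0273/0.124 = 0.221.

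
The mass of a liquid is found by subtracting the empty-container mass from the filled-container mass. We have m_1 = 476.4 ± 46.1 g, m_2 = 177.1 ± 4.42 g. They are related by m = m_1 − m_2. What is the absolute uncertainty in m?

m is a linear combination, so absolute uncertainties add in quadrature:
  (δm_1)² = 2130;  (δm_2)² = 19.5
δm = √(2140) = 46.3 g

46.3 g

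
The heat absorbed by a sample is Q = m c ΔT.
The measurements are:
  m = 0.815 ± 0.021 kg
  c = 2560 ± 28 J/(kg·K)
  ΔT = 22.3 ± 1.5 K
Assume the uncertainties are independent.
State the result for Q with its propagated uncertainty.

46500 ± 3390 J

Relative error in a monomial: (δQ/Q)² = Σ (nᵢ · δxᵢ/xᵢ)².
  (1·δm/m)² = (1×0.0258)² = 0.000664;  (1·δc/c)² = (1×0.0109)² = 0.000120;  (1·δΔT/ΔT)² = (1×0.0673)² = 0.00452
δQ/Q = √(0.00531) = 0.0729
Q = 46500 J, so δQ = 0.0729 × 46500 = 3390 J.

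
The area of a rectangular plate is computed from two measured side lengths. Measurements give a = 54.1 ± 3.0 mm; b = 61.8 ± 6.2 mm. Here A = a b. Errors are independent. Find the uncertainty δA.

383 mm^2

Relative error in a monomial: (δA/A)² = Σ (nᵢ · δxᵢ/xᵢ)².
  (1·δa/a)² = (1×0.0555)² = 0.00308;  (1·δb/b)² = (1×0.100)² = 0.0101
δA/A = √(0.0131) = 0.115
A = 3340 mm^2, so δA = 0.115 × 3340 = 383 mm^2.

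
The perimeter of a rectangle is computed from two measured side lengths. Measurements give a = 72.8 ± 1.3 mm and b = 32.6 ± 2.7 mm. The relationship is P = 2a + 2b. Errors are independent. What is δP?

Absolute uncertainties add in quadrature for a linear combination:
  (2·δa)² = 6.76;  (2·δb)² = 29.2
δP = √(35.9) = 5.99 mm

5.99 mm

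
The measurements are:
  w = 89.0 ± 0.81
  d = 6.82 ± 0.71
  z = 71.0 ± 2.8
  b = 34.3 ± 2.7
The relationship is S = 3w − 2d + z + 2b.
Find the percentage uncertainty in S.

1.71%

Sums and differences: (δS)² = Σ (cᵢ δxᵢ)².
  (3·δw)² = 5.90;  (2·δd)² = 2.02;  (δz)² = 7.84;  (2·δb)² = 29.2
δS = √(44.9) = 6.70
S = 393, so δS/S = 6.70/393 = 0.0171.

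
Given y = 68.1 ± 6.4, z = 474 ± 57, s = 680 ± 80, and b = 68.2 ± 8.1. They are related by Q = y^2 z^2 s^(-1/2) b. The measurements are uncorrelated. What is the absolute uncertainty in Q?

Q is a product of powers, so relative uncertainties combine in quadrature:
  (2·δy/y)² = (2×0.0940)² = 0.0353;  (2·δz/z)² = (2×0.120)² = 0.0578;  (−½·δs/s)² = (-0.5×0.118)² = 0.00346;  (1·δb/b)² = (1×0.119)² = 0.0141
δQ/Q = √(0.111) = 0.333
Q = 2.73e+09, so δQ = 0.333 × 2.73e+09 = 9.07e+08.

9.07e+08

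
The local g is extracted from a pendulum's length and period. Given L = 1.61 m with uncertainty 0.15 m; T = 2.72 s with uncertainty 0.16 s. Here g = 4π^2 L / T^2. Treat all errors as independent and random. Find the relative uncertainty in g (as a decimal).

Since g is a product/quotient, work with relative uncertainties:
  (1·δL/L)² = (1×0.0932)² = 0.00868;  (-2·δT/T)² = (-2×0.0588)² = 0.0138
δg/g = √(0.0225) = 0.150

0.150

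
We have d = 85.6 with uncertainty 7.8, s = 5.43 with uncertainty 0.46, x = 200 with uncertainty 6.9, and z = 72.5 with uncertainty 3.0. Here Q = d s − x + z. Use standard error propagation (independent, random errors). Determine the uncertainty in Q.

Let p = d·s = 465. δp/p = √((1·δd/d)² + (1·δs/s)²) = √(0.00830 + 0.00718) = 0.124, so δp = 57.8.
Q = p − x + z: δQ = √(δp² + δx² + δz²) = √(3340 + 47.6 + 9.00) = 58.3

58.3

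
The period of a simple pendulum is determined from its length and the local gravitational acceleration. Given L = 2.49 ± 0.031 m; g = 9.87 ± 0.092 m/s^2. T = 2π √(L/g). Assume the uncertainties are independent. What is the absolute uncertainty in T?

0.0245 s

Since T is a product/quotient, work with relative uncertainties:
  (½·δL/L)² = (0.5×0.0124)² = 3.87e-05;  (−½·δg/g)² = (-0.5×0.00932)² = 2.17e-05
δT/T = √(6.05e-05) = 0.00778
T = 3.16 s, so δT = 0.00778 × 3.16 = 0.0245 s.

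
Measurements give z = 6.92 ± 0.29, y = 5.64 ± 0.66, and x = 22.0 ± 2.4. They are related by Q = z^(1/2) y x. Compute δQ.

52.7

Q is a product of powers, so relative uncertainties combine in quadrature:
  (½·δz/z)² = (0.5×0.0419)² = 0.000439;  (1·δy/y)² = (1×0.117)² = 0.0137;  (1·δx/x)² = (1×0.109)² = 0.0119
δQ/Q = √(0.0260) = 0.161
Q = 326, so δQ = 0.161 × 326 = 52.7.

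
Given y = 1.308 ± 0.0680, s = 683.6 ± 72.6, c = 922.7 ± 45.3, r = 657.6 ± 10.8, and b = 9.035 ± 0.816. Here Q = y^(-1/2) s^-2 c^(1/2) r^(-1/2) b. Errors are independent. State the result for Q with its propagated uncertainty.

(2.002 ± 0.468) × 10^-5

Each factor contributes (exponent × relative error)² to (δQ/Q)²:
  (−½·δy/y)² = (-0.5×0.0520)² = 0.000676;  (-2·δs/s)² = (-2×0.106)² = 0.0451;  (½·δc/c)² = (0.5×0.0491)² = 0.000603;  (−½·δr/r)² = (-0.5×0.0164)² = 6.74e-05;  (1·δb/b)² = (1×0.0903)² = 0.00816
δQ/Q = √(0.0546) = 0.234
Q = 2.002e-05, so δQ = 0.234 × 2.002e-05 = 4.68e-06.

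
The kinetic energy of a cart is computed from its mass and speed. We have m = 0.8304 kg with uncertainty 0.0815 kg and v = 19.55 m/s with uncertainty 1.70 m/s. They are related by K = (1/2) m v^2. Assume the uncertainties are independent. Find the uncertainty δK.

31.7 J

Each factor contributes (exponent × relative error)² to (δK/K)²:
  (1·δm/m)² = (1×0.0981)² = 0.00963;  (2·δv/v)² = (2×0.0870)² = 0.0302
δK/K = √(0.0399) = 0.200
K = 158.7 J, so δK = 0.200 × 158.7 = 31.7 J.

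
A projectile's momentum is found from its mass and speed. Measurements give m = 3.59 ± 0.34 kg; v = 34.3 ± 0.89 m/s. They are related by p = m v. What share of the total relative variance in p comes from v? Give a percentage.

6.98%

(δp/p)² = (1·δm/m)² + (1·δv/v)²
  m term: (1×0.0947)² = 0.00897
  v term: (1×0.0259)² = 0.000673
Total = 0.00964. Share from v = 0.000673/0.00964 = 0.0698.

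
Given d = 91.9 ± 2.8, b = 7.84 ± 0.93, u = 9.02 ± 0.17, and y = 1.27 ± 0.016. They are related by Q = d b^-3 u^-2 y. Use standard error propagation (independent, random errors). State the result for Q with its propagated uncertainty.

0.00298 ± 0.00107

Each factor contributes (exponent × relative error)² to (δQ/Q)²:
  (1·δd/d)² = (1×0.0305)² = 0.000928;  (-3·δb/b)² = (-3×0.119)² = 0.127;  (-2·δu/u)² = (-2×0.0188)² = 0.00142;  (1·δy/y)² = (1×0.0126)² = 0.000159
δQ/Q = √(0.129) = 0.359
Q = 0.00298, so δQ = 0.359 × 0.00298 = 0.00107.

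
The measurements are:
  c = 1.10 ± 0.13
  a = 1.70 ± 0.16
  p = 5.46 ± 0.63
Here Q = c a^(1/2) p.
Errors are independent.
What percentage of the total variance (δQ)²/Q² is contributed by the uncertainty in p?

45.1%

(δQ/Q)² = (1·δc/c)² + (½·δa/a)² + (1·δp/p)²
  c term: (1×0.118)² = 0.0140
  a term: (0.5×0.0941)² = 0.00221
  p term: (1×0.115)² = 0.0133
Total = 0.0295. Share from p = 0.0133/0.0295 = 0.451.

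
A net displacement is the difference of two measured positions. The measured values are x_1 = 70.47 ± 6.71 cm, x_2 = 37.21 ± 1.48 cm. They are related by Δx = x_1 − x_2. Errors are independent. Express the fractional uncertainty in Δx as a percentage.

Sums and differences: (δΔx)² = Σ (cᵢ δxᵢ)².
  (δx_1)² = 45.0;  (δx_2)² = 2.19
δΔx = √(47.2) = 6.87 cm
Δx = 33.26 cm, so δΔx/Δx = 6.87/33.26 = 0.207.

20.7%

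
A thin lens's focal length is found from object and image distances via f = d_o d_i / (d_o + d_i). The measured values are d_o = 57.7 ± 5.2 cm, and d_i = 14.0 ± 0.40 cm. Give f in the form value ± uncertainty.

∂f/∂d_o = (d_i/(d_o+d_i))² = 0.0381;  ∂f/∂d_i = (d_o/(d_o+d_i))² = 0.648
δf = √((∂f/∂d_o · δd_o)² + (∂f/∂d_i · δd_i)²) = √(0.0393 + 0.0671) = 0.326 cm
f = 11.3 cm.

11.3 ± 0.326 cm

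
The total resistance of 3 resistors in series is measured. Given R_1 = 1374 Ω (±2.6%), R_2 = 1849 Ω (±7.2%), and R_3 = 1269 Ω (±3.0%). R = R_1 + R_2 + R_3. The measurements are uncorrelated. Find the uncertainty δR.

143 Ω

R is a linear combination, so absolute uncertainties add in quadrature:
  (δR_1)² = 1280;  (δR_2)² = 17700;  (δR_3)² = 1450
δR = √(20400) = 143 Ω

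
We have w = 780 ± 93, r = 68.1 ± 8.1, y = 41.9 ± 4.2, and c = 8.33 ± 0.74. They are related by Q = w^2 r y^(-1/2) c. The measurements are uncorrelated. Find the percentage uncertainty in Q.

28.5%

For a monomial Q ∝ w^2, r, y^(-1/2), c, fractional errors add in quadrature:
  (2·δw/w)² = (2×0.119)² = 0.0569;  (1·δr/r)² = (1×0.119)² = 0.0141;  (−½·δy/y)² = (-0.5×0.100)² = 0.00251;  (1·δc/c)² = (1×0.0888)² = 0.00789
δQ/Q = √(0.0814) = 0.285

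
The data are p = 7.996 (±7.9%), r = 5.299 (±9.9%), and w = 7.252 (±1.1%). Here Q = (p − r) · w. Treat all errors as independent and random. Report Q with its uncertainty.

19.56 ± 5.96

Let u = p − r = 2.697. δu = √(δp² + δr²) = √(0.399 + 0.275) = 0.821, so δu/u = 0.304.
Q is then a monomial in u, w:
δQ/Q = √((δu/u)² + (1·δw/w)²) = √(0.0927 + 0.000121) = 0.305
Q = 19.56, so δQ = 0.305 × 19.56 = 5.96.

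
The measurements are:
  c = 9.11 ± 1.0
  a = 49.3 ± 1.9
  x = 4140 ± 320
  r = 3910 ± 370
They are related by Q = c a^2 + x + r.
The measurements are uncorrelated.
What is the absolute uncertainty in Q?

3010

Let p = c·a^2 = 22100. δp/p = √((1·δc/c)² + (2·δa/a)²) = √(0.0120 + 0.00594) = 0.134, so δp = 2970.
Q = p + x + r: δQ = √(δp² + δx² + δr²) = √(8.82e+06 + 1.02e+05 + 1.37e+05) = 3010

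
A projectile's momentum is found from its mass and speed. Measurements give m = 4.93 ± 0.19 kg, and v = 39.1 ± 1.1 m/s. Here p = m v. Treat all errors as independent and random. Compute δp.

9.20 kg·m/s

Since p is a product/quotient, work with relative uncertainties:
  (1·δm/m)² = (1×0.0385)² = 0.00149;  (1·δv/v)² = (1×0.0281)² = 0.000791
δp/p = √(0.00228) = 0.0477
p = 193 kg·m/s, so δp = 0.0477 × 193 = 9.20 kg·m/s.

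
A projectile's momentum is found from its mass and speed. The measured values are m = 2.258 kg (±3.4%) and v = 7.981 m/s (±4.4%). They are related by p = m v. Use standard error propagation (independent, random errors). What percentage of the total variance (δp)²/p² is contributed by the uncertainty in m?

(δp/p)² = (1·δm/m)² + (1·δv/v)²
  m term: (1×0.0340)² = 0.00116
  v term: (1×0.0440)² = 0.00194
Total = 0.00309. Share from m = 0.00116/0.00309 = 0.374.

37.4%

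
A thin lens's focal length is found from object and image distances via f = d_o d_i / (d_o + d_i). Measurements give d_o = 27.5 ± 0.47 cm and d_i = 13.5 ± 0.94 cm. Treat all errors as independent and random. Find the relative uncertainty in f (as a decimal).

0.0470

∂f/∂d_o = (d_i/(d_o+d_i))² = 0.108;  ∂f/∂d_i = (d_o/(d_o+d_i))² = 0.450
δf = √((∂f/∂d_o · δd_o)² + (∂f/∂d_i · δd_i)²) = √(0.00260 + 0.179) = 0.426 cm
f = 9.05 cm, so δf/f = 0.426/9.05 = 0.0470.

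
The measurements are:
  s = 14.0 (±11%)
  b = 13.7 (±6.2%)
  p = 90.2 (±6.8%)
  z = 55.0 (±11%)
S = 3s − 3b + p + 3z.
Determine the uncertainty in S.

For a sum/difference, combine absolute errors in quadrature:
  (3·δs)² = 21.3;  (3·δb)² = 6.49;  (δp)² = 37.6;  (3·δz)² = 329
δS = √(395) = 19.9

19.9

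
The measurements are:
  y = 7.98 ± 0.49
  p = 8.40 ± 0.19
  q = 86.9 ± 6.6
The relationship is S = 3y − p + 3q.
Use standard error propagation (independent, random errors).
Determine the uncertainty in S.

Sums and differences: (δS)² = Σ (cᵢ δxᵢ)².
  (3·δy)² = 2.16;  (δp)² = 0.0361;  (3·δq)² = 392
δS = √(394) = 19.9

19.9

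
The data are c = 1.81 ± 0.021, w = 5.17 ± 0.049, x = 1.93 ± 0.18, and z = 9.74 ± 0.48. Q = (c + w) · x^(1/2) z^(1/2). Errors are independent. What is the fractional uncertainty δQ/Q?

0.0533

Let u = c + w = 6.98. δu = √(δc² + δw²) = √(0.000441 + 0.00240) = 0.0533, so δu/u = 0.00764.
Q is then a monomial in u, x, z:
δQ/Q = √((δu/u)² + (½·δx/x)² + (½·δz/z)²) = √(5.83e-05 + 0.00217 + 0.000607) = 0.0533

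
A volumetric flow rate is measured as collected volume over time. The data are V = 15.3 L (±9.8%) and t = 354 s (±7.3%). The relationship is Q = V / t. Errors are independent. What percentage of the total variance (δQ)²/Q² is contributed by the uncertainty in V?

(δQ/Q)² = (1·δV/V)² + (-1·δt/t)²
  V term: (1×0.0980)² = 0.00960
  t term: (-1×0.0730)² = 0.00533
Total = 0.0149. Share from V = 0.00960/0.0149 = 0.643.

64.3%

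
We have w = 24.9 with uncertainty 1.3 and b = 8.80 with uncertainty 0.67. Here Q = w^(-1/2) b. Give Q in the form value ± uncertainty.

1.76 ± 0.142

Relative error in a monomial: (δQ/Q)² = Σ (nᵢ · δxᵢ/xᵢ)².
  (−½·δw/w)² = (-0.5×0.0522)² = 0.000681;  (1·δb/b)² = (1×0.0761)² = 0.00580
δQ/Q = √(0.00648) = 0.0805
Q = 1.76, so δQ = 0.0805 × 1.76 = 0.142.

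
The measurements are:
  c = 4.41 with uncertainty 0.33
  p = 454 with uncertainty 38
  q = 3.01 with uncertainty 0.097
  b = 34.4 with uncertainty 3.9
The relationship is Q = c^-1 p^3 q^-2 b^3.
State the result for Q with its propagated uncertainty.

(9.53 ± 4.14) × 10^10

Relative error in a monomial: (δQ/Q)² = Σ (nᵢ · δxᵢ/xᵢ)².
  (-1·δc/c)² = (-1×0.0748)² = 0.00560;  (3·δp/p)² = (3×0.0837)² = 0.0631;  (-2·δq/q)² = (-2×0.0322)² = 0.00415;  (3·δb/b)² = (3×0.113)² = 0.116
δQ/Q = √(0.188) = 0.434
Q = 9.53e+10, so δQ = 0.434 × 9.53e+10 = 4.14e+10.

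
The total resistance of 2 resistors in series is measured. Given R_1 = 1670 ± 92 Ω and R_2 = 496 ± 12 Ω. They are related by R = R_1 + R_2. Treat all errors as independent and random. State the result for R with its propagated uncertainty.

2170 ± 92.8 Ω

Each term contributes (cᵢ δxᵢ)² to (δR)²:
  (δR_1)² = 8460;  (δR_2)² = 144
δR = √(8610) = 92.8 Ω
R = 2170 Ω.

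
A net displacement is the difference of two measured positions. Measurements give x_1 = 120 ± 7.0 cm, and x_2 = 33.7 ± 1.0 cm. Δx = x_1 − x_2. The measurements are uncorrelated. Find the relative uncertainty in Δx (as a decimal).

0.0819

Each term contributes (cᵢ δxᵢ)² to (δΔx)²:
  (δx_1)² = 49.0;  (δx_2)² = 1.00
δΔx = √(50.0) = 7.07 cm
Δx = 86.3 cm, so δΔx/Δx = 7.07/86.3 = 0.0819.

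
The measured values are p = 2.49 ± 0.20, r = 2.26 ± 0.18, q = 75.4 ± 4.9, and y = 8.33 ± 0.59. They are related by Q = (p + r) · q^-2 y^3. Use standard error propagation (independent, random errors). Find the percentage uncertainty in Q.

25.5%

Let u = p + r = 4.75. δu = √(δp² + δr²) = √(0.0400 + 0.0324) = 0.269, so δu/u = 0.0566.
Q is then a monomial in u, q, y:
δQ/Q = √((δu/u)² + (-2·δq/q)² + (3·δy/y)²) = √(0.00321 + 0.0169 + 0.0451) = 0.255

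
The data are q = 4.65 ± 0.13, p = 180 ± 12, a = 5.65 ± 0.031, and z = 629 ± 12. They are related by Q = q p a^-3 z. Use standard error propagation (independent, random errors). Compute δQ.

Relative error in a monomial: (δQ/Q)² = Σ (nᵢ · δxᵢ/xᵢ)².
  (1·δq/q)² = (1×0.0280)² = 0.000782;  (1·δp/p)² = (1×0.0667)² = 0.00444;  (-3·δa/a)² = (-3×0.00549)² = 0.000271;  (1·δz/z)² = (1×0.0191)² = 0.000364
δQ/Q = √(0.00586) = 0.0766
Q = 2920, so δQ = 0.0766 × 2920 = 223.

223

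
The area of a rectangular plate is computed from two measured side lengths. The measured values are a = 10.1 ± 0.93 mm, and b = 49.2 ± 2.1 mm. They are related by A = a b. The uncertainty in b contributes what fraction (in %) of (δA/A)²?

17.7%

(δA/A)² = (1·δa/a)² + (1·δb/b)²
  a term: (1×0.0921)² = 0.00848
  b term: (1×0.0427)² = 0.00182
Total = 0.0103. Share from b = 0.00182/0.0103 = 0.177.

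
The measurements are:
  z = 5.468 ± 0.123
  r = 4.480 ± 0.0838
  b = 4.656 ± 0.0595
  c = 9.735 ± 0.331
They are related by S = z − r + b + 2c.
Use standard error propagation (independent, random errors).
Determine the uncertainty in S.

0.681

Absolute uncertainties add in quadrature for a linear combination:
  (δz)² = 0.0151;  (δr)² = 0.00702;  (δb)² = 0.00354;  (2·δc)² = 0.438
δS = √(0.464) = 0.681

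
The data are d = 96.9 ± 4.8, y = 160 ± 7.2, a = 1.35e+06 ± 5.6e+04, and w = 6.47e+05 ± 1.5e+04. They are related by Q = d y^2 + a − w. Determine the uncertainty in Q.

Let p = d·y^2 = 2.48e+06. δp/p = √((1·δd/d)² + (2·δy/y)²) = √(0.00245 + 0.00810) = 0.103, so δp = 2.55e+05.
Q = p + a − w: δQ = √(δp² + δa² + δw²) = √(6.49e+10 + 3.14e+09 + 2.25e+08) = 2.61e+05

2.61e+05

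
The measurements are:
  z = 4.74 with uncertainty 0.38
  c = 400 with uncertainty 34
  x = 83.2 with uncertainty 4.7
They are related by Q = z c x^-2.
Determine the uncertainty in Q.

0.0445

Each factor contributes (exponent × relative error)² to (δQ/Q)²:
  (1·δz/z)² = (1×0.0802)² = 0.00643;  (1·δc/c)² = (1×0.0850)² = 0.00723;  (-2·δx/x)² = (-2×0.0565)² = 0.0128
δQ/Q = √(0.0264) = 0.163
Q = 0.274, so δQ = 0.163 × 0.274 = 0.0445.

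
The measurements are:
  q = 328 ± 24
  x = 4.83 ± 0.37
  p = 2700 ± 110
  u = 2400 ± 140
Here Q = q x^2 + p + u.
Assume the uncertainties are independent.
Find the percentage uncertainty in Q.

Let w = q·x^2 = 7650. δw/w = √((1·δq/q)² + (2·δx/x)²) = √(0.00535 + 0.0235) = 0.170, so δw = 1300.
Q = w + p + u: δQ = √(δw² + δp² + δu²) = √(1.69e+06 + 12100 + 19600) = 1310
Q = 12800, so δQ/Q = 1310/12800 = 0.103.

10.3%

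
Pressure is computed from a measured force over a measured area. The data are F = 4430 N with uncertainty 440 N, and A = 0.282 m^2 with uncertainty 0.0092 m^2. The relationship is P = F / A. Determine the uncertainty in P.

Relative error in a monomial: (δP/P)² = Σ (nᵢ · δxᵢ/xᵢ)².
  (1·δF/F)² = (1×0.0993)² = 0.00987;  (-1·δA/A)² = (-1×0.0326)² = 0.00106
δP/P = √(0.0109) = 0.105
P = 15700 Pa, so δP = 0.105 × 15700 = 1640 Pa.

1640 Pa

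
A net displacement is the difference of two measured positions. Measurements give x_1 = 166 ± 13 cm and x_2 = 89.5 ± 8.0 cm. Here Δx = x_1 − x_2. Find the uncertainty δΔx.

15.3 cm

Each term contributes (cᵢ δxᵢ)² to (δΔx)²:
  (δx_1)² = 169;  (δx_2)² = 64.0
δΔx = √(233) = 15.3 cm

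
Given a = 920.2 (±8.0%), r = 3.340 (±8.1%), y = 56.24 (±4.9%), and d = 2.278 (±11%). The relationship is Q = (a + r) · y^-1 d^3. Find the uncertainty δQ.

Let u = a + r = 923.5. δu = √(δa² + δr²) = √(5420 + 0.0732) = 73.6, so δu/u = 0.0797.
Q is then a monomial in u, y, d:
δQ/Q = √((δu/u)² + (-1·δy/y)² + (3·δd/d)²) = √(0.00635 + 0.00240 + 0.109) = 0.343
Q = 194.1, so δQ = 0.343 × 194.1 = 66.6.

66.6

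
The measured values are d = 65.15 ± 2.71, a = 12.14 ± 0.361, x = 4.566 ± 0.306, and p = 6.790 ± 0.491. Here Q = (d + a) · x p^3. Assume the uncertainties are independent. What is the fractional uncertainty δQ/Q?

Let u = d + a = 77.29. δu = √(δd² + δa²) = √(7.34 + 0.130) = 2.73, so δu/u = 0.0354.
Q is then a monomial in u, x, p:
δQ/Q = √((δu/u)² + (1·δx/x)² + (3·δp/p)²) = √(0.00125 + 0.00449 + 0.0471) = 0.230

0.230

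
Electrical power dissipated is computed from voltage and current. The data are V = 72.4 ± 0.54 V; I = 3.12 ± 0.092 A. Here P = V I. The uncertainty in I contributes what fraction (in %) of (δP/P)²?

94.0%

(δP/P)² = (1·δV/V)² + (1·δI/I)²
  V term: (1×0.00746)² = 5.56e-05
  I term: (1×0.0295)² = 0.000869
Total = 0.000925. Share from I = 0.000869/0.000925 = 0.940.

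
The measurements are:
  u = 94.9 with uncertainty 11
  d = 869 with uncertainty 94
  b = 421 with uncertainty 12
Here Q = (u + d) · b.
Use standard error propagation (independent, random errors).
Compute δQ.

41500

Let w = u + d = 964. δw = √(δu² + δd²) = √(121 + 8840) = 94.6, so δw/w = 0.0982.
Q is then a monomial in w, b:
δQ/Q = √((δw/w)² + (1·δb/b)²) = √(0.00964 + 0.000812) = 0.102
Q = 4.06e+05, so δQ = 0.102 × 4.06e+05 = 41500.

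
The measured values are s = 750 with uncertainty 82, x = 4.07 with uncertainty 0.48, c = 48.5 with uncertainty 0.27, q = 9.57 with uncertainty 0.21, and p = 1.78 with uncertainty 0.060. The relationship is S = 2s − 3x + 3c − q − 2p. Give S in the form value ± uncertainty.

Sums and differences: (δS)² = Σ (cᵢ δxᵢ)².
  (2·δs)² = 26900;  (3·δx)² = 2.07;  (3·δc)² = 0.656;  (δq)² = 0.0441;  (2·δp)² = 0.0144
δS = √(26900) = 164
S = 1620.

1620 ± 164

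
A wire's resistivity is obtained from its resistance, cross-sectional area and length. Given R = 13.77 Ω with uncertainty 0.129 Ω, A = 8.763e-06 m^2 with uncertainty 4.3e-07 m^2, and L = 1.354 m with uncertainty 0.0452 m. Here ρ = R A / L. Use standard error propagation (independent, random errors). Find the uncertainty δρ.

5.35e-06 Ω·m

For a monomial ρ ∝ R, A, L^-1, fractional errors add in quadrature:
  (1·δR/R)² = (1×0.00937)² = 8.78e-05;  (1·δA/A)² = (1×0.0491)² = 0.00241;  (-1·δL/L)² = (-1×0.0334)² = 0.00111
δρ/ρ = √(0.00361) = 0.0601
ρ = 8.912e-05 Ω·m, so δρ = 0.0601 × 8.912e-05 = 5.35e-06 Ω·m.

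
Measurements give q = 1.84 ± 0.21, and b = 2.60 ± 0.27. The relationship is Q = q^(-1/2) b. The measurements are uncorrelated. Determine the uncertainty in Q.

0.227

Relative error in a monomial: (δQ/Q)² = Σ (nᵢ · δxᵢ/xᵢ)².
  (−½·δq/q)² = (-0.5×0.114)² = 0.00326;  (1·δb/b)² = (1×0.104)² = 0.0108
δQ/Q = √(0.0140) = 0.118
Q = 1.92, so δQ = 0.118 × 1.92 = 0.227.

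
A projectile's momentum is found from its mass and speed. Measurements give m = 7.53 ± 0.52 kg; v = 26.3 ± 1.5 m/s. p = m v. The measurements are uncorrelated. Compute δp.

Products/powers → add relative errors in quadrature, weighted by exponent:
  (1·δm/m)² = (1×0.0691)² = 0.00477;  (1·δv/v)² = (1×0.0570)² = 0.00325
δp/p = √(0.00802) = 0.0896
p = 198 kg·m/s, so δp = 0.0896 × 198 = 17.7 kg·m/s.

17.7 kg·m/s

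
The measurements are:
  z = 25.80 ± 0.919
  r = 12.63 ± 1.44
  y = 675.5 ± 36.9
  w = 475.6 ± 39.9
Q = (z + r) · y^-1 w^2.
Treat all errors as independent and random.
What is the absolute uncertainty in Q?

Let u = z + r = 38.43. δu = √(δz² + δr²) = √(0.845 + 2.07) = 1.71, so δu/u = 0.0445.
Q is then a monomial in u, y, w:
δQ/Q = √((δu/u)² + (-1·δy/y)² + (2·δw/w)²) = √(0.00198 + 0.00298 + 0.0282) = 0.182
Q = 12870, so δQ = 0.182 × 12870 = 2340.

2340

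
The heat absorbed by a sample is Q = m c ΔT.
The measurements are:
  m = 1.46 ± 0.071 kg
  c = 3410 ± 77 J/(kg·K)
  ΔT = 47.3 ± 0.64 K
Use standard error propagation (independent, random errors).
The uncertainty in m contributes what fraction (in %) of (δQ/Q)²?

77.3%

(δQ/Q)² = (1·δm/m)² + (1·δc/c)² + (1·δΔT/ΔT)²
  m term: (1×0.0486)² = 0.00236
  c term: (1×0.0226)² = 0.000510
  ΔT term: (1×0.0135)² = 0.000183
Total = 0.00306. Share from m = 0.00236/0.00306 = 0.773.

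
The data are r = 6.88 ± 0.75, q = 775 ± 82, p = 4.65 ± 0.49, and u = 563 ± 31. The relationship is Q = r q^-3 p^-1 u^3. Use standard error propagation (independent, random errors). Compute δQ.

Each factor contributes (exponent × relative error)² to (δQ/Q)²:
  (1·δr/r)² = (1×0.109)² = 0.0119;  (-3·δq/q)² = (-3×0.106)² = 0.101;  (-1·δp/p)² = (-1×0.105)² = 0.0111;  (3·δu/u)² = (3×0.0551)² = 0.0273
δQ/Q = √(0.151) = 0.389
Q = 0.567, so δQ = 0.389 × 0.567 = 0.220.

0.220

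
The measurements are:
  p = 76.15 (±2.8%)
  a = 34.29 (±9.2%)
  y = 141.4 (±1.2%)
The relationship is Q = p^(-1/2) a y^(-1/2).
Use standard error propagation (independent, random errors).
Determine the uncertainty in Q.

Each factor contributes (exponent × relative error)² to (δQ/Q)²:
  (−½·δp/p)² = (-0.5×0.0280)² = 0.000196;  (1·δa/a)² = (1×0.0920)² = 0.00846;  (−½·δy/y)² = (-0.5×0.0120)² = 3.6e-05
δQ/Q = √(0.00870) = 0.0933
Q = 0.3305, so δQ = 0.0933 × 0.3305 = 0.0308.

0.0308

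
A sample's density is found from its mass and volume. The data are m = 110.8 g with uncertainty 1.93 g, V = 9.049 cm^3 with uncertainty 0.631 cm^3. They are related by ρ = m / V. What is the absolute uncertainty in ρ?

For a monomial ρ ∝ m, V^-1, fractional errors add in quadrature:
  (1·δm/m)² = (1×0.0174)² = 0.000303;  (-1·δV/V)² = (-1×0.0697)² = 0.00486
δρ/ρ = √(0.00517) = 0.0719
ρ = 12.24 g/cm^3, so δρ = 0.0719 × 12.24 = 0.880 g/cm^3.

0.880 g/cm^3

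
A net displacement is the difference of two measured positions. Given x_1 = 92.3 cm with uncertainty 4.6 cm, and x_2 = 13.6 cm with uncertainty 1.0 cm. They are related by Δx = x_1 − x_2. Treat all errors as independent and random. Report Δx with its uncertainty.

Each term contributes (cᵢ δxᵢ)² to (δΔx)²:
  (δx_1)² = 21.2;  (δx_2)² = 1.00
δΔx = √(22.2) = 4.71 cm
Δx = 78.7 cm.

78.7 ± 4.71 cm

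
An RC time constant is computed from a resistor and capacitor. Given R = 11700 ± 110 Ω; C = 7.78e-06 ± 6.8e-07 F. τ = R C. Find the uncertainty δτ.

0.00800 s

Relative error in a monomial: (δτ/τ)² = Σ (nᵢ · δxᵢ/xᵢ)².
  (1·δR/R)² = (1×0.00940)² = 8.84e-05;  (1·δC/C)² = (1×0.0874)² = 0.00764
δτ/τ = √(0.00773) = 0.0879
τ = 0.0910 s, so δτ = 0.0879 × 0.0910 = 0.00800 s.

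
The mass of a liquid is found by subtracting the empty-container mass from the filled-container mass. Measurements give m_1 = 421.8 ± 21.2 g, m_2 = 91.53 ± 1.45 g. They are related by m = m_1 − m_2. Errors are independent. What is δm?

Each term contributes (cᵢ δxᵢ)² to (δm)²:
  (δm_1)² = 449;  (δm_2)² = 2.10
δm = √(452) = 21.2 g

21.2 g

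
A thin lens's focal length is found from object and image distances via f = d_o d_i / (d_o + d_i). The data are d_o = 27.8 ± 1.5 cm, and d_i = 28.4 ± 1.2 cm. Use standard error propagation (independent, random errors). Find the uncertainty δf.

0.483 cm

∂f/∂d_o = (d_i/(d_o+d_i))² = 0.255;  ∂f/∂d_i = (d_o/(d_o+d_i))² = 0.245
δf = √((∂f/∂d_o · δd_o)² + (∂f/∂d_i · δd_i)²) = √(0.147 + 0.0862) = 0.483 cm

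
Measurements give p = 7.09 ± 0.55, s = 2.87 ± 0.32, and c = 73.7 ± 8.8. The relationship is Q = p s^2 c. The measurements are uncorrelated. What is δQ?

For a monomial Q ∝ p, s^2, c, fractional errors add in quadrature:
  (1·δp/p)² = (1×0.0776)² = 0.00602;  (2·δs/s)² = (2×0.111)² = 0.0497;  (1·δc/c)² = (1×0.119)² = 0.0143
δQ/Q = √(0.0700) = 0.265
Q = 4300, so δQ = 0.265 × 4300 = 1140.

1140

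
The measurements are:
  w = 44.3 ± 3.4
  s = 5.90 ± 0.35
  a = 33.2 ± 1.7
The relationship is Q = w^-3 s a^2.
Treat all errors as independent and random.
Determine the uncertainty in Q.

Q is a product of powers, so relative uncertainties combine in quadrature:
  (-3·δw/w)² = (-3×0.0767)² = 0.0530;  (1·δs/s)² = (1×0.0593)² = 0.00352;  (2·δa/a)² = (2×0.0512)² = 0.0105
δQ/Q = √(0.0670) = 0.259
Q = 0.0748, so δQ = 0.259 × 0.0748 = 0.0194.

0.0194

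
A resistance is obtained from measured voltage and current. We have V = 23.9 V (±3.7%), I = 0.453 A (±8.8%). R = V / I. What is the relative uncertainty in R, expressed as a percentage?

9.55%

Products/powers → add relative errors in quadrature, weighted by exponent:
  (1·δV/V)² = (1×0.0370)² = 0.00137;  (-1·δI/I)² = (-1×0.0880)² = 0.00774
δR/R = √(0.00911) = 0.0955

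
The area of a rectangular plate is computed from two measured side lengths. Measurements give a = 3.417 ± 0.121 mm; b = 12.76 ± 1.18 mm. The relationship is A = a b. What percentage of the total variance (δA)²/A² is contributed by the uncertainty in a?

12.8%

(δA/A)² = (1·δa/a)² + (1·δb/b)²
  a term: (1×0.0354)² = 0.00125
  b term: (1×0.0925)² = 0.00855
Total = 0.00981. Share from a = 0.00125/0.00981 = 0.128.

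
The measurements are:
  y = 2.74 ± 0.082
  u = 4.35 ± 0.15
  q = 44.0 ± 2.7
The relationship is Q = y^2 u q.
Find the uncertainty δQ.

Relative error in a monomial: (δQ/Q)² = Σ (nᵢ · δxᵢ/xᵢ)².
  (2·δy/y)² = (2×0.0299)² = 0.00358;  (1·δu/u)² = (1×0.0345)² = 0.00119;  (1·δq/q)² = (1×0.0614)² = 0.00377
δQ/Q = √(0.00854) = 0.0924
Q = 1440, so δQ = 0.0924 × 1440 = 133.

133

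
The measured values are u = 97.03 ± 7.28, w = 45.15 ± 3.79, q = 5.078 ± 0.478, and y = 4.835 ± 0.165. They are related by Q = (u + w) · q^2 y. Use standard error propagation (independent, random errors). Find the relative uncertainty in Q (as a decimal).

0.200

Let h = u + w = 142.2. δh = √(δu² + δw²) = √(53.0 + 14.4) = 8.21, so δh/h = 0.0577.
Q is then a monomial in h, q, y:
δQ/Q = √((δh/h)² + (2·δq/q)² + (1·δy/y)²) = √(0.00333 + 0.0354 + 0.00116) = 0.200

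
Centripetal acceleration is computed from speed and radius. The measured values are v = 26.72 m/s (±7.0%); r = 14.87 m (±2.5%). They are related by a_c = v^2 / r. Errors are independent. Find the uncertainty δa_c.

6.83 m/s^2

For a monomial a_c ∝ v^2, r^-1, fractional errors add in quadrature:
  (2·δv/v)² = (2×0.0700)² = 0.0196;  (-1·δr/r)² = (-1×0.0250)² = 0.000625
δa_c/a_c = √(0.0202) = 0.142
a_c = 48.01 m/s^2, so δa_c = 0.142 × 48.01 = 6.83 m/s^2.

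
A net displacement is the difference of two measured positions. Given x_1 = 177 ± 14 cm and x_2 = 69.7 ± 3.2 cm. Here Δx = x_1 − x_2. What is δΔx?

14.4 cm

Δx is a linear combination, so absolute uncertainties add in quadrature:
  (δx_1)² = 196;  (δx_2)² = 10.2
δΔx = √(206) = 14.4 cm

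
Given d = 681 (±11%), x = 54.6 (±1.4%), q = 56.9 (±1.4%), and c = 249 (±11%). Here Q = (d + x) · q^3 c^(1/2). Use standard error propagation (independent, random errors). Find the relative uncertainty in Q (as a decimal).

0.123

Let u = d + x = 736. δu = √(δd² + δx²) = √(5610 + 0.584) = 74.9, so δu/u = 0.102.
Q is then a monomial in u, q, c:
δQ/Q = √((δu/u)² + (3·δq/q)² + (½·δc/c)²) = √(0.0104 + 0.00176 + 0.00302) = 0.123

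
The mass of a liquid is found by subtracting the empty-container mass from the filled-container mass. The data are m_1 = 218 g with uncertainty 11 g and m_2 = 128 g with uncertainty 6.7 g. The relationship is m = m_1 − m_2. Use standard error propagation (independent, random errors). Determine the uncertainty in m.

Absolute uncertainties add in quadrature for a linear combination:
  (δm_1)² = 121;  (δm_2)² = 44.9
δm = √(166) = 12.9 g

12.9 g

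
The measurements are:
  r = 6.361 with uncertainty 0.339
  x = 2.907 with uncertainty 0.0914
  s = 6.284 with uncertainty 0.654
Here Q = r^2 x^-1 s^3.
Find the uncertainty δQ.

1140

Relative error in a monomial: (δQ/Q)² = Σ (nᵢ · δxᵢ/xᵢ)².
  (2·δr/r)² = (2×0.0533)² = 0.0114;  (-1·δx/x)² = (-1×0.0314)² = 0.000989;  (3·δs/s)² = (3×0.104)² = 0.0975
δQ/Q = √(0.110) = 0.331
Q = 3454, so δQ = 0.331 × 3454 = 1140.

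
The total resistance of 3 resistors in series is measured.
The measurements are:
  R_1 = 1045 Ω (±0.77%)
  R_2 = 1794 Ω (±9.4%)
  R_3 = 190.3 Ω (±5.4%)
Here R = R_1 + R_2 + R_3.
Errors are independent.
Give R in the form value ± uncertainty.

3029 ± 169 Ω

Absolute uncertainties add in quadrature for a linear combination:
  (δR_1)² = 64.7;  (δR_2)² = 28400;  (δR_3)² = 106
δR = √(28600) = 169 Ω
R = 3029 Ω.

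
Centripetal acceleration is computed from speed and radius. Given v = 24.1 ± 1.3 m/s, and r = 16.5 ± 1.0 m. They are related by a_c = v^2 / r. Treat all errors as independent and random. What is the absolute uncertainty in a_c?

For a monomial a_c ∝ v^2, r^-1, fractional errors add in quadrature:
  (2·δv/v)² = (2×0.0539)² = 0.0116;  (-1·δr/r)² = (-1×0.0606)² = 0.00367
δa_c/a_c = √(0.0153) = 0.124
a_c = 35.2 m/s^2, so δa_c = 0.124 × 35.2 = 4.36 m/s^2.

4.36 m/s^2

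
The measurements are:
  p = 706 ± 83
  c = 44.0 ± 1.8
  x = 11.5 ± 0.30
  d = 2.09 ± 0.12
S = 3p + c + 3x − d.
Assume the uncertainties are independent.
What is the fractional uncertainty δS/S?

S is a linear combination, so absolute uncertainties add in quadrature:
  (3·δp)² = 62000;  (δc)² = 3.24;  (3·δx)² = 0.810;  (δd)² = 0.0144
δS = √(62000) = 249
S = 2190, so δS/S = 249/2190 = 0.113.

0.113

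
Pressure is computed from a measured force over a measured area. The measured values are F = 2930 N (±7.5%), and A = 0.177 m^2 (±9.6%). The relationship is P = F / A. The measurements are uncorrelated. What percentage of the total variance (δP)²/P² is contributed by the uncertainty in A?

62.1%

(δP/P)² = (1·δF/F)² + (-1·δA/A)²
  F term: (1×0.0750)² = 0.00562
  A term: (-1×0.0960)² = 0.00922
Total = 0.0148. Share from A = 0.00922/0.0148 = 0.621.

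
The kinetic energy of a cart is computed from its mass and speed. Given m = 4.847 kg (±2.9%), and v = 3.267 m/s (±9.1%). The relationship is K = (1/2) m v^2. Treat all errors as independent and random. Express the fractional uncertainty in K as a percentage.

Each factor contributes (exponent × relative error)² to (δK/K)²:
  (1·δm/m)² = (1×0.0290)² = 0.000841;  (2·δv/v)² = (2×0.0910)² = 0.0331
δK/K = √(0.0340) = 0.184

18.4%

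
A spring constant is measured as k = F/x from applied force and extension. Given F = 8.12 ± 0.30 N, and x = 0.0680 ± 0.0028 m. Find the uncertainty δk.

6.61 N/m

Products/powers → add relative errors in quadrature, weighted by exponent:
  (1·δF/F)² = (1×0.0369)² = 0.00136;  (-1·δx/x)² = (-1×0.0412)² = 0.00170
δk/k = √(0.00306) = 0.0553
k = 119 N/m, so δk = 0.0553 × 119 = 6.61 N/m.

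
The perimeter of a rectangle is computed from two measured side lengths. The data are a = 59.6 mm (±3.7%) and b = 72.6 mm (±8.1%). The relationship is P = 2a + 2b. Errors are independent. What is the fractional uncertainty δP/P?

Absolute uncertainties add in quadrature for a linear combination:
  (2·δa)² = 19.5;  (2·δb)² = 138
δP = √(158) = 12.6 mm
P = 264 mm, so δP/P = 12.6/264 = 0.0475.

0.0475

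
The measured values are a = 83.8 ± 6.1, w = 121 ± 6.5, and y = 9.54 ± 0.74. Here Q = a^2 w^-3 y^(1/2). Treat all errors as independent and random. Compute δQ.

Each factor contributes (exponent × relative error)² to (δQ/Q)²:
  (2·δa/a)² = (2×0.0728)² = 0.0212;  (-3·δw/w)² = (-3×0.0537)² = 0.0260;  (½·δy/y)² = (0.5×0.0776)² = 0.00150
δQ/Q = √(0.0487) = 0.221
Q = 0.0122, so δQ = 0.221 × 0.0122 = 0.00270.

0.00270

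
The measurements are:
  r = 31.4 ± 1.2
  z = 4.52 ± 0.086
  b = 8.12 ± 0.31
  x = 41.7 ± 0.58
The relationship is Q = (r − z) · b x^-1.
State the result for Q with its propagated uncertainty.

5.23 ± 0.316

Let u = r − z = 26.9. δu = √(δr² + δz²) = √(1.44 + 0.00740) = 1.20, so δu/u = 0.0448.
Q is then a monomial in u, b, x:
δQ/Q = √((δu/u)² + (1·δb/b)² + (-1·δx/x)²) = √(0.00200 + 0.00146 + 0.000193) = 0.0604
Q = 5.23, so δQ = 0.0604 × 5.23 = 0.316.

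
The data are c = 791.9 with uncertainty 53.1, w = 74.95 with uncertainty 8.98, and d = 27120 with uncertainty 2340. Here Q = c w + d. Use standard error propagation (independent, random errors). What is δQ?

8480

Let p = c·w = 59350. δp/p = √((1·δc/c)² + (1·δw/w)²) = √(0.00450 + 0.0144) = 0.137, so δp = 8150.
Q = p + d: δQ = √(δp² + δd²) = √(6.64e+07 + 5.48e+06) = 8480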